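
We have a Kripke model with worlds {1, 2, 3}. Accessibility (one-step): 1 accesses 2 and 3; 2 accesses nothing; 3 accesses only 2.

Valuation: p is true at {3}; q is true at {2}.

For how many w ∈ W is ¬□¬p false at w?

2

1: □¬p is F. ✓
2: □¬p is T. ✗
3: □¬p is T. ✗
Satisfying worlds: {1}.
So ¬□¬p fails at the other 2 worlds.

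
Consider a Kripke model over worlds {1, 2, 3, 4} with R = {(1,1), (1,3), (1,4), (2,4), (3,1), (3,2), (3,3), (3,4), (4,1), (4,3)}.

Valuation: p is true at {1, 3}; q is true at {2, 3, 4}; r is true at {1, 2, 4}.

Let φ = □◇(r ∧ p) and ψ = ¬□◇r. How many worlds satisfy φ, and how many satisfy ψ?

3 and 0

For □◇(r ∧ p):
1: successors {1, 3, 4}; ◇(r ∧ p) there: 1:T, 3:T, 4:T. ✓
2: successors {4}; ◇(r ∧ p) there: 4:T. ✓
3: successors {1, 2, 3, 4}; ◇(r ∧ p) there: 1:T, 2:F, 3:T, 4:T. ✗
4: successors {1, 3}; ◇(r ∧ p) there: 1:T, 3:T. ✓
— 3 worlds.
For ¬□◇r:
1: □◇r is T. ✗
2: □◇r is T. ✗
3: □◇r is T. ✗
4: □◇r is T. ✗
— 0 worlds.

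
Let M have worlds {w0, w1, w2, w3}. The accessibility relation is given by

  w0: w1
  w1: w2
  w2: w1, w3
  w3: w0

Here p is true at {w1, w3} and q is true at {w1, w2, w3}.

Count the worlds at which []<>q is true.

3

w0: successors {w1}; <>q there: w1:T. ✓
w1: successors {w2}; <>q there: w2:T. ✓
w2: successors {w1, w3}; <>q there: w1:T, w3:F. ✗
w3: successors {w0}; <>q there: w0:T. ✓
Satisfying worlds: {w0, w1, w3}.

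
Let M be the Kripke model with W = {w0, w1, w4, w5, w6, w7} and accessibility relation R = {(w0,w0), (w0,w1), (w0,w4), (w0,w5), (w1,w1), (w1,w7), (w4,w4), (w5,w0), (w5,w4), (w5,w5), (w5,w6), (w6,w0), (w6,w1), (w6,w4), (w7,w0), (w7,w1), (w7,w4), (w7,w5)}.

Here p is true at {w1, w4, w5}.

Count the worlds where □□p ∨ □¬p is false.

w0: □□p is F, □¬p is F. ✗
w1: □□p is F, □¬p is F. ✗
w4: □□p is T, □¬p is F. ✓
w5: □□p is F, □¬p is F. ✗
w6: □□p is F, □¬p is F. ✗
w7: □□p is F, □¬p is F. ✗
Satisfying worlds: {w4}.
So □□p ∨ □¬p fails at the other 5 worlds.

5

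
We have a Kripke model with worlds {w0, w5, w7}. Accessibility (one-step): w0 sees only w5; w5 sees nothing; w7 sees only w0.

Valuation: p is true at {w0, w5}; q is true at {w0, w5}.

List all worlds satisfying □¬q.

w0: successors {w5}; ¬q there: w5:F. ✗
w5: no successors, so □¬q holds vacuously. ✓
w7: successors {w0}; ¬q there: w0:F. ✗

{w5}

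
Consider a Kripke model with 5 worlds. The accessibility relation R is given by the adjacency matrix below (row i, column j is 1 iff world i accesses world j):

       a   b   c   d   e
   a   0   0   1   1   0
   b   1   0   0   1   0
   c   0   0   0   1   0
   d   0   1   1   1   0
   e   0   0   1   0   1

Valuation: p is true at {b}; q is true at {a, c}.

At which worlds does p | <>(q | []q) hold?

a: p is F, <>(q | []q) is T. ✓
b: p is T, <>(q | []q) is T. ✓
c: p is F, <>(q | []q) is F. ✗
d: p is F, <>(q | []q) is T. ✓
e: p is F, <>(q | []q) is T. ✓

{a, b, d, e}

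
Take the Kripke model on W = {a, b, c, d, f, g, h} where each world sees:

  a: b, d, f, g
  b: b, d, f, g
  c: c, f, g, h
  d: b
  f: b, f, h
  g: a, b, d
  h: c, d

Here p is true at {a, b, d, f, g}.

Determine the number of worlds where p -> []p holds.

a: p is T, []p is T. ✓
b: p is T, []p is T. ✓
c: p is F, []p is F. ✓
d: p is T, []p is T. ✓
f: p is T, []p is F. ✗
g: p is T, []p is T. ✓
h: p is F, []p is F. ✓
Satisfying worlds: {a, b, c, d, g, h}.

6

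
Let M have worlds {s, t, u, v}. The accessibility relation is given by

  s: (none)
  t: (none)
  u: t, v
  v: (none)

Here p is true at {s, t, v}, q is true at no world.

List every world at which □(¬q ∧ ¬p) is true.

s: no successors, so □(¬q ∧ ¬p) holds vacuously. ✓
t: no successors, so □(¬q ∧ ¬p) holds vacuously. ✓
u: successors {t, v}; ¬q ∧ ¬p there: t:F, v:F. ✗
v: no successors, so □(¬q ∧ ¬p) holds vacuously. ✓

{s, t, v}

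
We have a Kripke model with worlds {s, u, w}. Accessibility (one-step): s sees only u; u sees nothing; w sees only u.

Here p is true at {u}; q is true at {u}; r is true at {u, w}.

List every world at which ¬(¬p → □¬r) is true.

{s, w}

s: ¬p → □¬r is F. ✓
u: ¬p → □¬r is T. ✗
w: ¬p → □¬r is F. ✓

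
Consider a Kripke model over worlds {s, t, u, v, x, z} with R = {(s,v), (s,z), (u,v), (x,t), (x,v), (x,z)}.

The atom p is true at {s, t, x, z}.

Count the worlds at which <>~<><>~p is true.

3

s: successors {v, z}; ~<><>~p there: v:T, z:T. ✓
t: no successors, so <>~<><>~p fails. ✗
u: successors {v}; ~<><>~p there: v:T. ✓
v: no successors, so <>~<><>~p fails. ✗
x: successors {t, v, z}; ~<><>~p there: t:T, v:T, z:T. ✓
z: no successors, so <>~<><>~p fails. ✗
Satisfying worlds: {s, u, x}.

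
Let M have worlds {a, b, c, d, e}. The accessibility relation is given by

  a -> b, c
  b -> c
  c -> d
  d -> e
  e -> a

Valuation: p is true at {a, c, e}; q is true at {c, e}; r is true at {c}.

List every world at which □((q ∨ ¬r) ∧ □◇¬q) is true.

a: successors {b, c}; (q ∨ ¬r) ∧ □◇¬q there: b:T, c:F. ✗
b: successors {c}; (q ∨ ¬r) ∧ □◇¬q there: c:F. ✗
c: successors {d}; (q ∨ ¬r) ∧ □◇¬q there: d:T. ✓
d: successors {e}; (q ∨ ¬r) ∧ □◇¬q there: e:T. ✓
e: successors {a}; (q ∨ ¬r) ∧ □◇¬q there: a:F. ✗

{c, d}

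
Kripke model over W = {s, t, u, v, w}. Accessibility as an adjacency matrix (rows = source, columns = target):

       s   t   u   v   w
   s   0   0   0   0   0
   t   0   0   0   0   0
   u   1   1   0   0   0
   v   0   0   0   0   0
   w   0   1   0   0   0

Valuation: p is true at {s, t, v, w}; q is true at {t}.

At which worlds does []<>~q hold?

{s, t, v}

s: no successors, so []<>~q holds vacuously. ✓
t: no successors, so []<>~q holds vacuously. ✓
u: successors {s, t}; <>~q there: s:F, t:F. ✗
v: no successors, so []<>~q holds vacuously. ✓
w: successors {t}; <>~q there: t:F. ✗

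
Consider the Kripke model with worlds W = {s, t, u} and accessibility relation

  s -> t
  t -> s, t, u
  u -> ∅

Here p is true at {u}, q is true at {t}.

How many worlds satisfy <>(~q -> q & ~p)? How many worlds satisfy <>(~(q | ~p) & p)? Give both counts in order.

2 and 1

For <>(~q -> q & ~p):
s: successors {t}; ~q -> q & ~p there: t:T. ✓
t: successors {s, t, u}; ~q -> q & ~p there: s:F, t:T, u:F. ✓
u: no successors, so <>(~q -> q & ~p) fails. ✗
— 2 worlds.
For <>(~(q | ~p) & p):
s: successors {t}; ~(q | ~p) & p there: t:F. ✗
t: successors {s, t, u}; ~(q | ~p) & p there: s:F, t:F, u:T. ✓
u: no successors, so <>(~(q | ~p) & p) fails. ✗
— 1 world.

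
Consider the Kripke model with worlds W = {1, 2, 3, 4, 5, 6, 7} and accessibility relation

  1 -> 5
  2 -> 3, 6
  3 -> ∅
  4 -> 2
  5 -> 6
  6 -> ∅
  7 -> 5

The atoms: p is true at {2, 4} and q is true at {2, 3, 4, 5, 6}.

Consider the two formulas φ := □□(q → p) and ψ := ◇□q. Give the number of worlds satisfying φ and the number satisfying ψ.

4 and 5

For □□(q → p):
1: successors {5}; □(q → p) there: 5:F. ✗
2: successors {3, 6}; □(q → p) there: 3:T, 6:T. ✓
3: no successors, so □□(q → p) holds vacuously. ✓
4: successors {2}; □(q → p) there: 2:F. ✗
5: successors {6}; □(q → p) there: 6:T. ✓
6: no successors, so □□(q → p) holds vacuously. ✓
7: successors {5}; □(q → p) there: 5:F. ✗
— 4 worlds.
For ◇□q:
1: successors {5}; □q there: 5:T. ✓
2: successors {3, 6}; □q there: 3:T, 6:T. ✓
3: no successors, so ◇□q fails. ✗
4: successors {2}; □q there: 2:T. ✓
5: successors {6}; □q there: 6:T. ✓
6: no successors, so ◇□q fails. ✗
7: successors {5}; □q there: 5:T. ✓
— 5 worlds.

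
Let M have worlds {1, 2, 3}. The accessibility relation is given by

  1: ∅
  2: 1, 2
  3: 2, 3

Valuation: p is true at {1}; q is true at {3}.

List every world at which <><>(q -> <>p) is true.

1: no successors, so <><>(q -> <>p) fails. ✗
2: successors {1, 2}; <>(q -> <>p) there: 1:F, 2:T. ✓
3: successors {2, 3}; <>(q -> <>p) there: 2:T, 3:T. ✓

{2, 3}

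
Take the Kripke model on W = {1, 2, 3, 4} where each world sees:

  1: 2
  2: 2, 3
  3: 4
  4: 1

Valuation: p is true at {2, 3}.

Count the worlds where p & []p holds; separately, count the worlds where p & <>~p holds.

1 and 1

For p & []p:
1: p is F, []p is T. ✗
2: p is T, []p is T. ✓
3: p is T, []p is F. ✗
4: p is F, []p is F. ✗
— 1 world.
For p & <>~p:
1: p is F, <>~p is F. ✗
2: p is T, <>~p is F. ✗
3: p is T, <>~p is T. ✓
4: p is F, <>~p is T. ✗
— 1 world.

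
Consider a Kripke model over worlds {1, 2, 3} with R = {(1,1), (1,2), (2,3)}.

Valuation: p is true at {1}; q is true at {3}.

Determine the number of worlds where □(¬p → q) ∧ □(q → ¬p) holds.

1: □(¬p → q) is F, □(q → ¬p) is T. ✗
2: □(¬p → q) is T, □(q → ¬p) is T. ✓
3: □(¬p → q) is T, □(q → ¬p) is T. ✓
Satisfying worlds: {2, 3}.

2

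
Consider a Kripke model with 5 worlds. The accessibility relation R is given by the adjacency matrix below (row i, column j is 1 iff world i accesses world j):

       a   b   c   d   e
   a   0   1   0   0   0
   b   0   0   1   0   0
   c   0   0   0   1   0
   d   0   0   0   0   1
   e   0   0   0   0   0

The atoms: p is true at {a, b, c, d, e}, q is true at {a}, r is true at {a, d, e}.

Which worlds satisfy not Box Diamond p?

{d}

a: Box Diamond p is T. ✗
b: Box Diamond p is T. ✗
c: Box Diamond p is T. ✗
d: Box Diamond p is F. ✓
e: Box Diamond p is T. ✗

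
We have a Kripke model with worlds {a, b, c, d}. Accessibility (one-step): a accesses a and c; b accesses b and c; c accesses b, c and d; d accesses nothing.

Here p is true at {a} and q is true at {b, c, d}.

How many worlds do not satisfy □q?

a: successors {a, c}; q there: a:F, c:T. ✗
b: successors {b, c}; q there: b:T, c:T. ✓
c: successors {b, c, d}; q there: b:T, c:T, d:T. ✓
d: no successors, so □q holds vacuously. ✓
Satisfying worlds: {b, c, d}.
So □q fails at the other 1 world.

1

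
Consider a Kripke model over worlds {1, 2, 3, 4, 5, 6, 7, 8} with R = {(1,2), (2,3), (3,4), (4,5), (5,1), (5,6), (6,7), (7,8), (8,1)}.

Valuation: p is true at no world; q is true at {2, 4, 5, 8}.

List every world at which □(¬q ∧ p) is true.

1: successors {2}; ¬q ∧ p there: 2:F. ✗
2: successors {3}; ¬q ∧ p there: 3:F. ✗
3: successors {4}; ¬q ∧ p there: 4:F. ✗
4: successors {5}; ¬q ∧ p there: 5:F. ✗
5: successors {1, 6}; ¬q ∧ p there: 1:F, 6:F. ✗
6: successors {7}; ¬q ∧ p there: 7:F. ✗
7: successors {8}; ¬q ∧ p there: 8:F. ✗
8: successors {1}; ¬q ∧ p there: 1:F. ✗

∅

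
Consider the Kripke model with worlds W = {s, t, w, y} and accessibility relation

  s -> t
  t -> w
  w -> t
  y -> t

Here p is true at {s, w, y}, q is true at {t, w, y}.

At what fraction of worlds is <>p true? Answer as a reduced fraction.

s: successors {t}; p there: t:F. ✗
t: successors {w}; p there: w:T. ✓
w: successors {t}; p there: t:F. ✗
y: successors {t}; p there: t:F. ✗
That's 1 of 4 worlds, so 1/4.

1/4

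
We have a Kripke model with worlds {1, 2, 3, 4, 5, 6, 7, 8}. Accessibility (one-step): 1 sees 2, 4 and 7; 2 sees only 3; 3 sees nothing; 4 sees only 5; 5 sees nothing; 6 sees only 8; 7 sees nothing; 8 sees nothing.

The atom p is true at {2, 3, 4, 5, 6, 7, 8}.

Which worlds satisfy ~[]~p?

1: []~p is F. ✓
2: []~p is F. ✓
3: []~p is T. ✗
4: []~p is F. ✓
5: []~p is T. ✗
6: []~p is F. ✓
7: []~p is T. ✗
8: []~p is T. ✗

{1, 2, 4, 6}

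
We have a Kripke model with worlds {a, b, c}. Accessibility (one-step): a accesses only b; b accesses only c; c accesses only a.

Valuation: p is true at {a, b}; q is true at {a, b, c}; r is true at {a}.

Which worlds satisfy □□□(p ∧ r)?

a: successors {b}; □□(p ∧ r) there: b:T. ✓
b: successors {c}; □□(p ∧ r) there: c:F. ✗
c: successors {a}; □□(p ∧ r) there: a:F. ✗

{a}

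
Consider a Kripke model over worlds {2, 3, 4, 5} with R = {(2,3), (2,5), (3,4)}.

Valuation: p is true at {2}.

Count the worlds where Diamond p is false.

4

2: successors {3, 5}; p there: 3:F, 5:F. ✗
3: successors {4}; p there: 4:F. ✗
4: no successors, so Diamond p fails. ✗
5: no successors, so Diamond p fails. ✗
Satisfying worlds: ∅.
So Diamond p fails at the other 4 worlds.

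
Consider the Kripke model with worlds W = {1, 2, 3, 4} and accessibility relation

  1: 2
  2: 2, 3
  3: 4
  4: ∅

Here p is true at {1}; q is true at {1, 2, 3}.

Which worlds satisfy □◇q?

{1, 4}

1: successors {2}; ◇q there: 2:T. ✓
2: successors {2, 3}; ◇q there: 2:T, 3:F. ✗
3: successors {4}; ◇q there: 4:F. ✗
4: no successors, so □◇q holds vacuously. ✓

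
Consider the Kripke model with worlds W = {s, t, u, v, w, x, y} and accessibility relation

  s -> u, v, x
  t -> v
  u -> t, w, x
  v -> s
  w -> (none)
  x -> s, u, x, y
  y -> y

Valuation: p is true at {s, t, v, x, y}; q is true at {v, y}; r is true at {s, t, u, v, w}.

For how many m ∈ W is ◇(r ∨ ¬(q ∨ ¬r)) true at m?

s: successors {u, v, x}; r ∨ ¬(q ∨ ¬r) there: u:T, v:T, x:F. ✓
t: successors {v}; r ∨ ¬(q ∨ ¬r) there: v:T. ✓
u: successors {t, w, x}; r ∨ ¬(q ∨ ¬r) there: t:T, w:T, x:F. ✓
v: successors {s}; r ∨ ¬(q ∨ ¬r) there: s:T. ✓
w: no successors, so ◇(r ∨ ¬(q ∨ ¬r)) fails. ✗
x: successors {s, u, x, y}; r ∨ ¬(q ∨ ¬r) there: s:T, u:T, x:F, y:F. ✓
y: successors {y}; r ∨ ¬(q ∨ ¬r) there: y:F. ✗
Satisfying worlds: {s, t, u, v, x}.

5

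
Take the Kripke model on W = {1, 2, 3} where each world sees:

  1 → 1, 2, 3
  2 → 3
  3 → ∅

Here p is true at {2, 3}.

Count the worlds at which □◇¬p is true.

1: successors {1, 2, 3}; ◇¬p there: 1:T, 2:F, 3:F. ✗
2: successors {3}; ◇¬p there: 3:F. ✗
3: no successors, so □◇¬p holds vacuously. ✓
Satisfying worlds: {3}.

1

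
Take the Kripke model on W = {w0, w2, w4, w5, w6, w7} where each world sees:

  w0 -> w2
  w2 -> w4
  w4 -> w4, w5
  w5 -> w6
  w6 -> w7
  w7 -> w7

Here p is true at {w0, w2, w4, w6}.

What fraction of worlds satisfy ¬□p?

1/2

w0: □p is T. ✗
w2: □p is T. ✗
w4: □p is F. ✓
w5: □p is T. ✗
w6: □p is F. ✓
w7: □p is F. ✓
That's 3 of 6 worlds, so 3/6 = 1/2.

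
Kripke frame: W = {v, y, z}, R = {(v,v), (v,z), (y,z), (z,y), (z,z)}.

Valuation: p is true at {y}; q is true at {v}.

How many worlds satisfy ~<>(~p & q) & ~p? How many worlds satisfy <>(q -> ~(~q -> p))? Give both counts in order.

1 and 3

For ~<>(~p & q) & ~p:
v: ~<>(~p & q) is F, ~p is T. ✗
y: ~<>(~p & q) is T, ~p is F. ✗
z: ~<>(~p & q) is T, ~p is T. ✓
— 1 world.
For <>(q -> ~(~q -> p)):
v: successors {v, z}; q -> ~(~q -> p) there: v:F, z:T. ✓
y: successors {z}; q -> ~(~q -> p) there: z:T. ✓
z: successors {y, z}; q -> ~(~q -> p) there: y:T, z:T. ✓
— 3 worlds.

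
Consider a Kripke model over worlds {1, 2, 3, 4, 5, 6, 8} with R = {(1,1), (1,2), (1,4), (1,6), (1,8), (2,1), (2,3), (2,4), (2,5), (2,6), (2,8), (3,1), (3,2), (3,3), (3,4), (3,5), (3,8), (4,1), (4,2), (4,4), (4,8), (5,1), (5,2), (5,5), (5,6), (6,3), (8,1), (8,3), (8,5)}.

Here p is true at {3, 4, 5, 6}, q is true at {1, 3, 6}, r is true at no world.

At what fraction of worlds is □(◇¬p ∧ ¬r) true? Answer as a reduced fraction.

4/7

1: successors {1, 2, 4, 6, 8}; ◇¬p ∧ ¬r there: 1:T, 2:T, 4:T, 6:F, 8:T. ✗
2: successors {1, 3, 4, 5, 6, 8}; ◇¬p ∧ ¬r there: 1:T, 3:T, 4:T, 5:T, 6:F, 8:T. ✗
3: successors {1, 2, 3, 4, 5, 8}; ◇¬p ∧ ¬r there: 1:T, 2:T, 3:T, 4:T, 5:T, 8:T. ✓
4: successors {1, 2, 4, 8}; ◇¬p ∧ ¬r there: 1:T, 2:T, 4:T, 8:T. ✓
5: successors {1, 2, 5, 6}; ◇¬p ∧ ¬r there: 1:T, 2:T, 5:T, 6:F. ✗
6: successors {3}; ◇¬p ∧ ¬r there: 3:T. ✓
8: successors {1, 3, 5}; ◇¬p ∧ ¬r there: 1:T, 3:T, 5:T. ✓
That's 4 of 7 worlds, so 4/7.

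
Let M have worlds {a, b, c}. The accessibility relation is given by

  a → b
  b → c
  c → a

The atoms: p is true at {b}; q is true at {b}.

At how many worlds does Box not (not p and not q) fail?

2

a: successors {b}; not (not p and not q) there: b:T. ✓
b: successors {c}; not (not p and not q) there: c:F. ✗
c: successors {a}; not (not p and not q) there: a:F. ✗
Satisfying worlds: {a}.
So Box not (not p and not q) fails at the other 2 worlds.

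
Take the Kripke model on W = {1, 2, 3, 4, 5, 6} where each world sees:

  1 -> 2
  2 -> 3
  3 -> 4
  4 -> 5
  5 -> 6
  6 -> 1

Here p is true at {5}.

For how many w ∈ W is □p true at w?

1

1: successors {2}; p there: 2:F. ✗
2: successors {3}; p there: 3:F. ✗
3: successors {4}; p there: 4:F. ✗
4: successors {5}; p there: 5:T. ✓
5: successors {6}; p there: 6:F. ✗
6: successors {1}; p there: 1:F. ✗
Satisfying worlds: {4}.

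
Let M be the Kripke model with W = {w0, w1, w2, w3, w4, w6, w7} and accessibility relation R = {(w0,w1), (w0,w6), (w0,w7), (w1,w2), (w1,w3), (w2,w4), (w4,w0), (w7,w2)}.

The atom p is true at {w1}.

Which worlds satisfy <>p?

w0: successors {w1, w6, w7}; p there: w1:T, w6:F, w7:F. ✓
w1: successors {w2, w3}; p there: w2:F, w3:F. ✗
w2: successors {w4}; p there: w4:F. ✗
w3: no successors, so <>p fails. ✗
w4: successors {w0}; p there: w0:F. ✗
w6: no successors, so <>p fails. ✗
w7: successors {w2}; p there: w2:F. ✗

{w0}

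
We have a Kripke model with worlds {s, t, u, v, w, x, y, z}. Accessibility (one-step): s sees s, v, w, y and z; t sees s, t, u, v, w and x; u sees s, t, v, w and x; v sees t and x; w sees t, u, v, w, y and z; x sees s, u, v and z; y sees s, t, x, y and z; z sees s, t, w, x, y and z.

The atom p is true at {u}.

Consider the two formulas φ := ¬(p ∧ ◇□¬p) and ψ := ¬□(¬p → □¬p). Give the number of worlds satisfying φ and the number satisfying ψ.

For ¬(p ∧ ◇□¬p):
s: p ∧ ◇□¬p is F. ✓
t: p ∧ ◇□¬p is F. ✓
u: p ∧ ◇□¬p is T. ✗
v: p ∧ ◇□¬p is F. ✓
w: p ∧ ◇□¬p is F. ✓
x: p ∧ ◇□¬p is F. ✓
y: p ∧ ◇□¬p is F. ✓
z: p ∧ ◇□¬p is F. ✓
— 7 worlds.
For ¬□(¬p → □¬p):
s: □(¬p → □¬p) is F. ✓
t: □(¬p → □¬p) is F. ✓
u: □(¬p → □¬p) is F. ✓
v: □(¬p → □¬p) is F. ✓
w: □(¬p → □¬p) is F. ✓
x: □(¬p → □¬p) is T. ✗
y: □(¬p → □¬p) is F. ✓
z: □(¬p → □¬p) is F. ✓
— 7 worlds.

7 and 7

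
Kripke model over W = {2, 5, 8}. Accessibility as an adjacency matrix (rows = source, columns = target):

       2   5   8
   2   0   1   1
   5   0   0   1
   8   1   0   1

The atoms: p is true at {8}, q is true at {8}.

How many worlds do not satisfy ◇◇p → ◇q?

2: ◇◇p is T, ◇q is T. ✓
5: ◇◇p is T, ◇q is T. ✓
8: ◇◇p is T, ◇q is T. ✓
Satisfying worlds: {2, 5, 8}.
So ◇◇p → ◇q fails at the other 0 worlds.

0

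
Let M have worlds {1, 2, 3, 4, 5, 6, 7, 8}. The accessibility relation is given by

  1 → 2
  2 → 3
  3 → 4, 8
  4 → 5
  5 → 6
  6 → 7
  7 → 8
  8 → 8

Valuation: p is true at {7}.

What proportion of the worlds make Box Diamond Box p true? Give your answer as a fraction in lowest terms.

1: successors {2}; Diamond Box p there: 2:F. ✗
2: successors {3}; Diamond Box p there: 3:F. ✗
3: successors {4, 8}; Diamond Box p there: 4:F, 8:F. ✗
4: successors {5}; Diamond Box p there: 5:T. ✓
5: successors {6}; Diamond Box p there: 6:F. ✗
6: successors {7}; Diamond Box p there: 7:F. ✗
7: successors {8}; Diamond Box p there: 8:F. ✗
8: successors {8}; Diamond Box p there: 8:F. ✗
That's 1 of 8 worlds, so 1/8.

1/8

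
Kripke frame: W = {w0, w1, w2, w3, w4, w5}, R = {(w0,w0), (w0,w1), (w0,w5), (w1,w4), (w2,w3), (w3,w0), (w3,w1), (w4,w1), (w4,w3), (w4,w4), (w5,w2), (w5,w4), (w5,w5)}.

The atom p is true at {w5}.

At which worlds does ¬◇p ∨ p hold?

w0: ¬◇p is F, p is F. ✗
w1: ¬◇p is T, p is F. ✓
w2: ¬◇p is T, p is F. ✓
w3: ¬◇p is T, p is F. ✓
w4: ¬◇p is T, p is F. ✓
w5: ¬◇p is F, p is T. ✓

{w1, w2, w3, w4, w5}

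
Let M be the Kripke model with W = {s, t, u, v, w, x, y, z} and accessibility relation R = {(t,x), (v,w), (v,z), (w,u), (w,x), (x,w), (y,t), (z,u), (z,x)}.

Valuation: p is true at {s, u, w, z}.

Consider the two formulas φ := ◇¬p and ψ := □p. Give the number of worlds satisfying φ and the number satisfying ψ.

4 and 4

For ◇¬p:
s: no successors, so ◇¬p fails. ✗
t: successors {x}; ¬p there: x:T. ✓
u: no successors, so ◇¬p fails. ✗
v: successors {w, z}; ¬p there: w:F, z:F. ✗
w: successors {u, x}; ¬p there: u:F, x:T. ✓
x: successors {w}; ¬p there: w:F. ✗
y: successors {t}; ¬p there: t:T. ✓
z: successors {u, x}; ¬p there: u:F, x:T. ✓
— 4 worlds.
For □p:
s: no successors, so □p holds vacuously. ✓
t: successors {x}; p there: x:F. ✗
u: no successors, so □p holds vacuously. ✓
v: successors {w, z}; p there: w:T, z:T. ✓
w: successors {u, x}; p there: u:T, x:F. ✗
x: successors {w}; p there: w:T. ✓
y: successors {t}; p there: t:F. ✗
z: successors {u, x}; p there: u:T, x:F. ✗
— 4 worlds.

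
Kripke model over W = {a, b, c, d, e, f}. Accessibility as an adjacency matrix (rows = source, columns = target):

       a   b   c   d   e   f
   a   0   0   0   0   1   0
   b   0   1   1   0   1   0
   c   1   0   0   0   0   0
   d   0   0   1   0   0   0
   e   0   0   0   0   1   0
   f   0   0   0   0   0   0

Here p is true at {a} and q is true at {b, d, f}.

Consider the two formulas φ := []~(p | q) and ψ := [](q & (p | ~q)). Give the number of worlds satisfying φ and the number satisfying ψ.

4 and 1

For []~(p | q):
a: successors {e}; ~(p | q) there: e:T. ✓
b: successors {b, c, e}; ~(p | q) there: b:F, c:T, e:T. ✗
c: successors {a}; ~(p | q) there: a:F. ✗
d: successors {c}; ~(p | q) there: c:T. ✓
e: successors {e}; ~(p | q) there: e:T. ✓
f: no successors, so []~(p | q) holds vacuously. ✓
— 4 worlds.
For [](q & (p | ~q)):
a: successors {e}; q & (p | ~q) there: e:F. ✗
b: successors {b, c, e}; q & (p | ~q) there: b:F, c:F, e:F. ✗
c: successors {a}; q & (p | ~q) there: a:F. ✗
d: successors {c}; q & (p | ~q) there: c:F. ✗
e: successors {e}; q & (p | ~q) there: e:F. ✗
f: no successors, so [](q & (p | ~q)) holds vacuously. ✓
— 1 world.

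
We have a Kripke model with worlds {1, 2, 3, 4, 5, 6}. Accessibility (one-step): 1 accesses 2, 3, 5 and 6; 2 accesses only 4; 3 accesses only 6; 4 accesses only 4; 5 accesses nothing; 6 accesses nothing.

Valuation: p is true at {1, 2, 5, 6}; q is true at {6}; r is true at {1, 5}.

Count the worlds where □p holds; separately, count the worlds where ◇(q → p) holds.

3 and 4

For □p:
1: successors {2, 3, 5, 6}; p there: 2:T, 3:F, 5:T, 6:T. ✗
2: successors {4}; p there: 4:F. ✗
3: successors {6}; p there: 6:T. ✓
4: successors {4}; p there: 4:F. ✗
5: no successors, so □p holds vacuously. ✓
6: no successors, so □p holds vacuously. ✓
— 3 worlds.
For ◇(q → p):
1: successors {2, 3, 5, 6}; q → p there: 2:T, 3:T, 5:T, 6:T. ✓
2: successors {4}; q → p there: 4:T. ✓
3: successors {6}; q → p there: 6:T. ✓
4: successors {4}; q → p there: 4:T. ✓
5: no successors, so ◇(q → p) fails. ✗
6: no successors, so ◇(q → p) fails. ✗
— 4 worlds.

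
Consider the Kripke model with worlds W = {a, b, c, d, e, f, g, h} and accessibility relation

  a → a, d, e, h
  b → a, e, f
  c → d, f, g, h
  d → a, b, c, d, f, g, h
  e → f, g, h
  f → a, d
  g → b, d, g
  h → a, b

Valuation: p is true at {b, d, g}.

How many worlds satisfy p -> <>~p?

7

a: p is F, <>~p is T. ✓
b: p is T, <>~p is T. ✓
c: p is F, <>~p is T. ✓
d: p is T, <>~p is T. ✓
e: p is F, <>~p is T. ✓
f: p is F, <>~p is T. ✓
g: p is T, <>~p is F. ✗
h: p is F, <>~p is T. ✓
Satisfying worlds: {a, b, c, d, e, f, h}.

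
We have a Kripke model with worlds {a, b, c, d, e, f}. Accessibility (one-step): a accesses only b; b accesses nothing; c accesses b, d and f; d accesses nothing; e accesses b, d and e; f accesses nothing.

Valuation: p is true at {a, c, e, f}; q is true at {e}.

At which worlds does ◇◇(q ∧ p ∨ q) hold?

a: successors {b}; ◇(q ∧ p ∨ q) there: b:F. ✗
b: no successors, so ◇◇(q ∧ p ∨ q) fails. ✗
c: successors {b, d, f}; ◇(q ∧ p ∨ q) there: b:F, d:F, f:F. ✗
d: no successors, so ◇◇(q ∧ p ∨ q) fails. ✗
e: successors {b, d, e}; ◇(q ∧ p ∨ q) there: b:F, d:F, e:T. ✓
f: no successors, so ◇◇(q ∧ p ∨ q) fails. ✗

{e}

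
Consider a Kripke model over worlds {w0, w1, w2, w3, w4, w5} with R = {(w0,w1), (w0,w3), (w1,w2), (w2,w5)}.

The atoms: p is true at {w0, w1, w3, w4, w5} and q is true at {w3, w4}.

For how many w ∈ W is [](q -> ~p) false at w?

w0: successors {w1, w3}; q -> ~p there: w1:T, w3:F. ✗
w1: successors {w2}; q -> ~p there: w2:T. ✓
w2: successors {w5}; q -> ~p there: w5:T. ✓
w3: no successors, so [](q -> ~p) holds vacuously. ✓
w4: no successors, so [](q -> ~p) holds vacuously. ✓
w5: no successors, so [](q -> ~p) holds vacuously. ✓
Satisfying worlds: {w1, w2, w3, w4, w5}.
So [](q -> ~p) fails at the other 1 world.

1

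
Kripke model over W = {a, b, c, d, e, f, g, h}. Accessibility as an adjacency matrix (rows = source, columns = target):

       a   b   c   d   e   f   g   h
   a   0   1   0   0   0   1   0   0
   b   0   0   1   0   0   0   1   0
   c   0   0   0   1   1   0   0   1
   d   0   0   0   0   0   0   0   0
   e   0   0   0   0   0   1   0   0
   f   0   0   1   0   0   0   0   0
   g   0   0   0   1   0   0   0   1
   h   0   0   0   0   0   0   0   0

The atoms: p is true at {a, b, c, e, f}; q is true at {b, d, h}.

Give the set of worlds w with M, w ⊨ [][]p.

a: successors {b, f}; []p there: b:F, f:T. ✗
b: successors {c, g}; []p there: c:F, g:F. ✗
c: successors {d, e, h}; []p there: d:T, e:T, h:T. ✓
d: no successors, so [][]p holds vacuously. ✓
e: successors {f}; []p there: f:T. ✓
f: successors {c}; []p there: c:F. ✗
g: successors {d, h}; []p there: d:T, h:T. ✓
h: no successors, so [][]p holds vacuously. ✓

{c, d, e, g, h}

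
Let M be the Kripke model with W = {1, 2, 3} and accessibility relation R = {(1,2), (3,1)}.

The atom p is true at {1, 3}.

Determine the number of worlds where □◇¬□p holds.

1: successors {2}; ◇¬□p there: 2:F. ✗
2: no successors, so □◇¬□p holds vacuously. ✓
3: successors {1}; ◇¬□p there: 1:F. ✗
Satisfying worlds: {2}.

1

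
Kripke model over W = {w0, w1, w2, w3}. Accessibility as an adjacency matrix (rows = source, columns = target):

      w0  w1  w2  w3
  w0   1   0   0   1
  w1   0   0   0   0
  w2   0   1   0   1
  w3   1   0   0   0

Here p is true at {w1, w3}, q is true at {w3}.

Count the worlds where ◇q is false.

2

w0: successors {w0, w3}; q there: w0:F, w3:T. ✓
w1: no successors, so ◇q fails. ✗
w2: successors {w1, w3}; q there: w1:F, w3:T. ✓
w3: successors {w0}; q there: w0:F. ✗
Satisfying worlds: {w0, w2}.
So ◇q fails at the other 2 worlds.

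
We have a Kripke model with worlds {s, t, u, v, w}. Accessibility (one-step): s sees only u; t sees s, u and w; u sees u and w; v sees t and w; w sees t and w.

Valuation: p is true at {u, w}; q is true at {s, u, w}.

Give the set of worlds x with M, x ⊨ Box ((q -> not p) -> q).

s: successors {u}; (q -> not p) -> q there: u:T. ✓
t: successors {s, u, w}; (q -> not p) -> q there: s:T, u:T, w:T. ✓
u: successors {u, w}; (q -> not p) -> q there: u:T, w:T. ✓
v: successors {t, w}; (q -> not p) -> q there: t:F, w:T. ✗
w: successors {t, w}; (q -> not p) -> q there: t:F, w:T. ✗

{s, t, u}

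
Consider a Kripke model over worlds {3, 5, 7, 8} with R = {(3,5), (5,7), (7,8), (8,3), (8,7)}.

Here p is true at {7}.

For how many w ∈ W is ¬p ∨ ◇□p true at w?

3

3: ¬p is T, ◇□p is T. ✓
5: ¬p is T, ◇□p is F. ✓
7: ¬p is F, ◇□p is F. ✗
8: ¬p is T, ◇□p is F. ✓
Satisfying worlds: {3, 5, 8}.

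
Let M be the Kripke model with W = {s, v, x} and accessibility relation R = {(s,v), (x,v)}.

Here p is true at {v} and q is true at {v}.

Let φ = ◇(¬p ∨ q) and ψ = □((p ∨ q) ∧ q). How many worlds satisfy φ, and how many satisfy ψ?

For ◇(¬p ∨ q):
s: successors {v}; ¬p ∨ q there: v:T. ✓
v: no successors, so ◇(¬p ∨ q) fails. ✗
x: successors {v}; ¬p ∨ q there: v:T. ✓
— 2 worlds.
For □((p ∨ q) ∧ q):
s: successors {v}; (p ∨ q) ∧ q there: v:T. ✓
v: no successors, so □((p ∨ q) ∧ q) holds vacuously. ✓
x: successors {v}; (p ∨ q) ∧ q there: v:T. ✓
— 3 worlds.

2 and 3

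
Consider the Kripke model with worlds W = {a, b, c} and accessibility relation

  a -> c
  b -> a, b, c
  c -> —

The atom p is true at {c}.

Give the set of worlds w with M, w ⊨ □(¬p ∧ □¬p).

{c}

a: successors {c}; ¬p ∧ □¬p there: c:F. ✗
b: successors {a, b, c}; ¬p ∧ □¬p there: a:F, b:F, c:F. ✗
c: no successors, so □(¬p ∧ □¬p) holds vacuously. ✓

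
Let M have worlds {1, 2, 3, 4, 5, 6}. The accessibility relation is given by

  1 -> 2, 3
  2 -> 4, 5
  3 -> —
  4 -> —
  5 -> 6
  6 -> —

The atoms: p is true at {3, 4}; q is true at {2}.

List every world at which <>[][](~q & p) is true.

{1, 2, 5}

1: successors {2, 3}; [][](~q & p) there: 2:F, 3:T. ✓
2: successors {4, 5}; [][](~q & p) there: 4:T, 5:T. ✓
3: no successors, so <>[][](~q & p) fails. ✗
4: no successors, so <>[][](~q & p) fails. ✗
5: successors {6}; [][](~q & p) there: 6:T. ✓
6: no successors, so <>[][](~q & p) fails. ✗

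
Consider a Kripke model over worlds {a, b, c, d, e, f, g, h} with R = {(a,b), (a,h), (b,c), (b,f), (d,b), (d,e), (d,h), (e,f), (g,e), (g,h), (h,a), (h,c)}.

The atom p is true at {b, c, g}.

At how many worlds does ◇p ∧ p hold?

1

a: ◇p is T, p is F. ✗
b: ◇p is T, p is T. ✓
c: ◇p is F, p is T. ✗
d: ◇p is T, p is F. ✗
e: ◇p is F, p is F. ✗
f: ◇p is F, p is F. ✗
g: ◇p is F, p is T. ✗
h: ◇p is T, p is F. ✗
Satisfying worlds: {b}.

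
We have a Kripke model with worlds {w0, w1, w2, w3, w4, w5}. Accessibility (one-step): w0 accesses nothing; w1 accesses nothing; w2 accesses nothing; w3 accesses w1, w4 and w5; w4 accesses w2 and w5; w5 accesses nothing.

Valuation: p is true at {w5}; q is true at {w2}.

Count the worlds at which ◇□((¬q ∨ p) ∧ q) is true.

2

w0: no successors, so ◇□((¬q ∨ p) ∧ q) fails. ✗
w1: no successors, so ◇□((¬q ∨ p) ∧ q) fails. ✗
w2: no successors, so ◇□((¬q ∨ p) ∧ q) fails. ✗
w3: successors {w1, w4, w5}; □((¬q ∨ p) ∧ q) there: w1:T, w4:F, w5:T. ✓
w4: successors {w2, w5}; □((¬q ∨ p) ∧ q) there: w2:T, w5:T. ✓
w5: no successors, so ◇□((¬q ∨ p) ∧ q) fails. ✗
Satisfying worlds: {w3, w4}.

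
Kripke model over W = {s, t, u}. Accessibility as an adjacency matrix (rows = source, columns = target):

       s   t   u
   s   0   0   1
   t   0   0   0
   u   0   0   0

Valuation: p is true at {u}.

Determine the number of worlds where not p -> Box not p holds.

2

s: not p is T, Box not p is F. ✗
t: not p is T, Box not p is T. ✓
u: not p is F, Box not p is T. ✓
Satisfying worlds: {t, u}.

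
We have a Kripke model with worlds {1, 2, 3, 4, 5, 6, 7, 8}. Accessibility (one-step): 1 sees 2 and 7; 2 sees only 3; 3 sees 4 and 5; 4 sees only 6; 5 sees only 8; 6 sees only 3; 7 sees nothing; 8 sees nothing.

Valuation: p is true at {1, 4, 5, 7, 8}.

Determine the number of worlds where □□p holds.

1: successors {2, 7}; □p there: 2:F, 7:T. ✗
2: successors {3}; □p there: 3:T. ✓
3: successors {4, 5}; □p there: 4:F, 5:T. ✗
4: successors {6}; □p there: 6:F. ✗
5: successors {8}; □p there: 8:T. ✓
6: successors {3}; □p there: 3:T. ✓
7: no successors, so □□p holds vacuously. ✓
8: no successors, so □□p holds vacuously. ✓
Satisfying worlds: {2, 5, 6, 7, 8}.

5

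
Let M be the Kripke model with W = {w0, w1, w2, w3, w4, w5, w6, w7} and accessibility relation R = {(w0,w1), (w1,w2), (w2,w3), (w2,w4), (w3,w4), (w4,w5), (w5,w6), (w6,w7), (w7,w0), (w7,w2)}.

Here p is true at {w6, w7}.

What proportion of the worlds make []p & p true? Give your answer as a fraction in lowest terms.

1/8

w0: []p is F, p is F. ✗
w1: []p is F, p is F. ✗
w2: []p is F, p is F. ✗
w3: []p is F, p is F. ✗
w4: []p is F, p is F. ✗
w5: []p is T, p is F. ✗
w6: []p is T, p is T. ✓
w7: []p is F, p is T. ✗
That's 1 of 8 worlds, so 1/8.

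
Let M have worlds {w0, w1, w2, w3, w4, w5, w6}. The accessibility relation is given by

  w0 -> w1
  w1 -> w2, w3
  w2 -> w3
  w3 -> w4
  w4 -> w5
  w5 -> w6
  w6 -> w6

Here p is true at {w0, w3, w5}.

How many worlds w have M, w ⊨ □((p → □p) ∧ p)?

w0: successors {w1}; (p → □p) ∧ p there: w1:F. ✗
w1: successors {w2, w3}; (p → □p) ∧ p there: w2:F, w3:F. ✗
w2: successors {w3}; (p → □p) ∧ p there: w3:F. ✗
w3: successors {w4}; (p → □p) ∧ p there: w4:F. ✗
w4: successors {w5}; (p → □p) ∧ p there: w5:F. ✗
w5: successors {w6}; (p → □p) ∧ p there: w6:F. ✗
w6: successors {w6}; (p → □p) ∧ p there: w6:F. ✗
Satisfying worlds: ∅.

0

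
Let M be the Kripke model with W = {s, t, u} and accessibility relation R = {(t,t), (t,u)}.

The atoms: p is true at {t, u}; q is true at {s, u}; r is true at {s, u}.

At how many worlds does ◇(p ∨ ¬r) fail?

2

s: no successors, so ◇(p ∨ ¬r) fails. ✗
t: successors {t, u}; p ∨ ¬r there: t:T, u:T. ✓
u: no successors, so ◇(p ∨ ¬r) fails. ✗
Satisfying worlds: {t}.
So ◇(p ∨ ¬r) fails at the other 2 worlds.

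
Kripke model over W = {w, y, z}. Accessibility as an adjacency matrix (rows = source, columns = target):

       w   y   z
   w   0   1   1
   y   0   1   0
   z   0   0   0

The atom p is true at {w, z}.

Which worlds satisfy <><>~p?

w: successors {y, z}; <>~p there: y:T, z:F. ✓
y: successors {y}; <>~p there: y:T. ✓
z: no successors, so <><>~p fails. ✗

{w, y}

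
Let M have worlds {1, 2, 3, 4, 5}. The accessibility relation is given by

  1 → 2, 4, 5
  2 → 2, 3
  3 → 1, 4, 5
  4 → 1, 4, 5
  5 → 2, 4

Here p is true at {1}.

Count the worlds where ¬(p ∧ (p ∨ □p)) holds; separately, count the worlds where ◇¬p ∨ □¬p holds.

4 and 5

For ¬(p ∧ (p ∨ □p)):
1: p ∧ (p ∨ □p) is T. ✗
2: p ∧ (p ∨ □p) is F. ✓
3: p ∧ (p ∨ □p) is F. ✓
4: p ∧ (p ∨ □p) is F. ✓
5: p ∧ (p ∨ □p) is F. ✓
— 4 worlds.
For ◇¬p ∨ □¬p:
1: ◇¬p is T, □¬p is T. ✓
2: ◇¬p is T, □¬p is T. ✓
3: ◇¬p is T, □¬p is F. ✓
4: ◇¬p is T, □¬p is F. ✓
5: ◇¬p is T, □¬p is T. ✓
— 5 worlds.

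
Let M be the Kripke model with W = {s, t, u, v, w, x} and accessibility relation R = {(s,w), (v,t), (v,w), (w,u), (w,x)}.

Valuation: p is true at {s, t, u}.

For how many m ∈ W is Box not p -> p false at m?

s: Box not p is T, p is T. ✓
t: Box not p is T, p is T. ✓
u: Box not p is T, p is T. ✓
v: Box not p is F, p is F. ✓
w: Box not p is F, p is F. ✓
x: Box not p is T, p is F. ✗
Satisfying worlds: {s, t, u, v, w}.
So Box not p -> p fails at the other 1 world.

1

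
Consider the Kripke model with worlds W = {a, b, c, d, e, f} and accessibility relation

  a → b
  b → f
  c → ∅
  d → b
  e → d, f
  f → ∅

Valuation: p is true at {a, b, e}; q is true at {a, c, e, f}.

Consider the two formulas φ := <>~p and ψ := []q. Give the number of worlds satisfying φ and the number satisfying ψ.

For <>~p:
a: successors {b}; ~p there: b:F. ✗
b: successors {f}; ~p there: f:T. ✓
c: no successors, so <>~p fails. ✗
d: successors {b}; ~p there: b:F. ✗
e: successors {d, f}; ~p there: d:T, f:T. ✓
f: no successors, so <>~p fails. ✗
— 2 worlds.
For []q:
a: successors {b}; q there: b:F. ✗
b: successors {f}; q there: f:T. ✓
c: no successors, so []q holds vacuously. ✓
d: successors {b}; q there: b:F. ✗
e: successors {d, f}; q there: d:F, f:T. ✗
f: no successors, so []q holds vacuously. ✓
— 3 worlds.

2 and 3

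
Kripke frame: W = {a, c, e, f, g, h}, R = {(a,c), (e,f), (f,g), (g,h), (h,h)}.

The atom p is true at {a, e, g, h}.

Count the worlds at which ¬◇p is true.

3

a: ◇p is F. ✓
c: ◇p is F. ✓
e: ◇p is F. ✓
f: ◇p is T. ✗
g: ◇p is T. ✗
h: ◇p is T. ✗
Satisfying worlds: {a, c, e}.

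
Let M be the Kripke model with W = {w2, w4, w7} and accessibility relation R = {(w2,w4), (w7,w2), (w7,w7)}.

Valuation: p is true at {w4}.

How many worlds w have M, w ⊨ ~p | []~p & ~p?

w2: ~p is T, []~p & ~p is F. ✓
w4: ~p is F, []~p & ~p is F. ✗
w7: ~p is T, []~p & ~p is T. ✓
Satisfying worlds: {w2, w7}.

2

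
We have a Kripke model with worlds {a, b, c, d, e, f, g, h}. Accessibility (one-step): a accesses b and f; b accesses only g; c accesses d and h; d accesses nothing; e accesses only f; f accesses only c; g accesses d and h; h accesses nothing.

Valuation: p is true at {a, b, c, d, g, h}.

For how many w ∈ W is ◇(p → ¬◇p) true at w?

4

a: successors {b, f}; p → ¬◇p there: b:F, f:T. ✓
b: successors {g}; p → ¬◇p there: g:F. ✗
c: successors {d, h}; p → ¬◇p there: d:T, h:T. ✓
d: no successors, so ◇(p → ¬◇p) fails. ✗
e: successors {f}; p → ¬◇p there: f:T. ✓
f: successors {c}; p → ¬◇p there: c:F. ✗
g: successors {d, h}; p → ¬◇p there: d:T, h:T. ✓
h: no successors, so ◇(p → ¬◇p) fails. ✗
Satisfying worlds: {a, c, e, g}.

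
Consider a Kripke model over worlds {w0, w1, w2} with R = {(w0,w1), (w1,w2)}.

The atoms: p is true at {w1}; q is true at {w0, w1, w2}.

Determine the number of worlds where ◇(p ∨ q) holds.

2

w0: successors {w1}; p ∨ q there: w1:T. ✓
w1: successors {w2}; p ∨ q there: w2:T. ✓
w2: no successors, so ◇(p ∨ q) fails. ✗
Satisfying worlds: {w0, w1}.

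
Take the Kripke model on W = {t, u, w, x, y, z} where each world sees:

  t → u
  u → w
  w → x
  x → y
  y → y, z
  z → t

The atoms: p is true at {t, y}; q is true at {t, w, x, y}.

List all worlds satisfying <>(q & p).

{x, y, z}

t: successors {u}; q & p there: u:F. ✗
u: successors {w}; q & p there: w:F. ✗
w: successors {x}; q & p there: x:F. ✗
x: successors {y}; q & p there: y:T. ✓
y: successors {y, z}; q & p there: y:T, z:F. ✓
z: successors {t}; q & p there: t:T. ✓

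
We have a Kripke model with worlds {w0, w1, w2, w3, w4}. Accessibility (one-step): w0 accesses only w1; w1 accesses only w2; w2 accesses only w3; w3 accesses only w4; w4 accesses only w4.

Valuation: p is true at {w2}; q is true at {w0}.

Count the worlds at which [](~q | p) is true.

5

w0: successors {w1}; ~q | p there: w1:T. ✓
w1: successors {w2}; ~q | p there: w2:T. ✓
w2: successors {w3}; ~q | p there: w3:T. ✓
w3: successors {w4}; ~q | p there: w4:T. ✓
w4: successors {w4}; ~q | p there: w4:T. ✓
Satisfying worlds: {w0, w1, w2, w3, w4}.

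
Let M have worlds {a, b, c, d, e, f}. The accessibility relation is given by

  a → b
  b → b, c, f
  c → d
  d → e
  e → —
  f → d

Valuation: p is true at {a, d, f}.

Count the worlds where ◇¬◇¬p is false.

4

a: successors {b}; ¬◇¬p there: b:F. ✗
b: successors {b, c, f}; ¬◇¬p there: b:F, c:T, f:T. ✓
c: successors {d}; ¬◇¬p there: d:F. ✗
d: successors {e}; ¬◇¬p there: e:T. ✓
e: no successors, so ◇¬◇¬p fails. ✗
f: successors {d}; ¬◇¬p there: d:F. ✗
Satisfying worlds: {b, d}.
So ◇¬◇¬p fails at the other 4 worlds.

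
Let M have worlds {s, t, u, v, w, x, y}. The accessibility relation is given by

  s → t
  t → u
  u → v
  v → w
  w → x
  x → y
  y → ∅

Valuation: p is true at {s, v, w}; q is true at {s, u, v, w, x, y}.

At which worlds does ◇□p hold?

{t, u, x}

s: successors {t}; □p there: t:F. ✗
t: successors {u}; □p there: u:T. ✓
u: successors {v}; □p there: v:T. ✓
v: successors {w}; □p there: w:F. ✗
w: successors {x}; □p there: x:F. ✗
x: successors {y}; □p there: y:T. ✓
y: no successors, so ◇□p fails. ✗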